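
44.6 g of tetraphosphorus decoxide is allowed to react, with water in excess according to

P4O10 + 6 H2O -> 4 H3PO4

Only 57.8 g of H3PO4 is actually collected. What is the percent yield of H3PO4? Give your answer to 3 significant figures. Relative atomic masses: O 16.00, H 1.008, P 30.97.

M(P4O10) = 4(30.97) + 10(16.00) = 283.88 g/mol.
M(H3PO4) = 3(1.008) + 30.97 + 4(16.00) = 97.994 g/mol.
n(P4O10) = 44.60 g / 283.88 g/mol = 0.1571 mol.
From the equation the P4O10:H3PO4 mole ratio is 1:4, so n(H3PO4) = 0.1571 × 4/1 = 0.6284 mol.
Mass of H3PO4 = 0.6284 mol × 97.994 g/mol = 61.58 g.
This is the theoretical yield. Percent yield = 57.8 g / 61.58 g × 100% = 93.86%.

93.9 %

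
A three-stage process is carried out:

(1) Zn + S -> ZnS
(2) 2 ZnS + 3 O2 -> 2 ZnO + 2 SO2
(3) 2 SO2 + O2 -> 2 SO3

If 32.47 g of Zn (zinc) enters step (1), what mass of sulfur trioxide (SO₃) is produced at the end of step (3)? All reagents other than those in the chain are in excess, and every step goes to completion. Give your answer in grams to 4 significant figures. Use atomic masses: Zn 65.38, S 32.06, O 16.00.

M(Zn) = 65.38 g/mol.
M(SO3) = 32.06 + 3(16.00) = 80.06 g/mol.
n(Zn) = 32.47 / 65.38 = 0.49664 mol.
Reaction (1): Zn→ZnS ratio 1:1 ⇒ n(ZnS) = 0.49664 mol.
Reaction (2): ZnS→SO2 ratio 2:2 ⇒ n(SO2) = 0.49664 mol.
Reaction (3): SO2→SO3 ratio 2:2 ⇒ n(SO3) = 0.49664 mol.
Mass of SO3 = 0.49664 × 80.06 = 39.761 g.

39.76 g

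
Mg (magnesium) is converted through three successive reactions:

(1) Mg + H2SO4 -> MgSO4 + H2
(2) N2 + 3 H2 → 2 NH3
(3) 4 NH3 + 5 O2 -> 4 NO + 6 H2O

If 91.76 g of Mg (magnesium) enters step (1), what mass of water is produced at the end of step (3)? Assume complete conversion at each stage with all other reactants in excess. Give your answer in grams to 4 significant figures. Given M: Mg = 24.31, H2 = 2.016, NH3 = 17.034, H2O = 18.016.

68.00 g

n(Mg) = 91.76 / 24.31 = 3.7746 mol.
Reaction (1): Mg→H2 ratio 1:1 ⇒ n(H2) = 3.7746 mol.
Reaction (2): H2→NH3 ratio 3:2 ⇒ n(NH3) = 2.5164 mol.
Reaction (3): NH3→H2O ratio 4:6 ⇒ n(H2O) = 3.7746 mol.
Mass of H2O = 3.7746 × 18.016 = 68.003 g.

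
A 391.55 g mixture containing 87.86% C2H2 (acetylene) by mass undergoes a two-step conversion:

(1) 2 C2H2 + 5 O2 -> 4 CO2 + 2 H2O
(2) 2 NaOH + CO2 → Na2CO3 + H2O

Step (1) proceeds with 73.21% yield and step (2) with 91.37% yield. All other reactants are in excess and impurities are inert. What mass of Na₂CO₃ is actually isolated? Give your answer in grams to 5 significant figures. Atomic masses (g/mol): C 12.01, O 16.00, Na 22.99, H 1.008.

1873.6 g

Pure C2H2 = 391.55 × 0.8786 = 344.016 g.
M(C2H2) = 2(12.01) + 2(1.008) = 26.036 g/mol.
M(Na2CO3) = 2(22.99) + 12.01 + 3(16.00) = 105.99 g/mol.
n(C2H2) = 344.016 / 26.036 = 13.2131 mol.
Step 1 (C2H2:CO2 = 2:4): theoretical n(CO2) = 26.4262 mol; at 73.21% yield, n(CO2) = 19.3466 mol.
Step 2 (CO2:Na2CO3 = 1:1): theoretical n(Na2CO3) = 19.3466 mol, so theoretical mass = 19.3466 × 105.99 = 2050.55 g.
At 91.37% yield, actual mass of Na2CO3 = 2050.55 × 0.9137 = 1873.58 g.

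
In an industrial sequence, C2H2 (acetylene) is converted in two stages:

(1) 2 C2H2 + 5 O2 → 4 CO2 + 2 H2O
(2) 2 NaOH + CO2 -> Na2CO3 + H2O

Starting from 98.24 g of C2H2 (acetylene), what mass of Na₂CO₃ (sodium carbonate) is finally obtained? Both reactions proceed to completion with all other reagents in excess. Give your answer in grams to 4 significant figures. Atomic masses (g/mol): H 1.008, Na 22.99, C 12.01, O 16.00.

M(C2H2) = 2(12.01) + 2(1.008) = 26.036 g/mol.
M(Na2CO3) = 2(22.99) + 12.01 + 3(16.00) = 105.99 g/mol.
n(C2H2) = 98.240 / 26.036 = 3.7732 mol.
Step 1 gives a 2:4 ratio of C2H2 to CO2, so n(CO2) = 7.5465 mol.
In step 2 the CO2:Na2CO3 ratio is 1:1, so n(Na2CO3) = 7.5465 mol.
Mass of Na2CO3 = 7.5465 × 105.99 = 799.85 g.

799.9 g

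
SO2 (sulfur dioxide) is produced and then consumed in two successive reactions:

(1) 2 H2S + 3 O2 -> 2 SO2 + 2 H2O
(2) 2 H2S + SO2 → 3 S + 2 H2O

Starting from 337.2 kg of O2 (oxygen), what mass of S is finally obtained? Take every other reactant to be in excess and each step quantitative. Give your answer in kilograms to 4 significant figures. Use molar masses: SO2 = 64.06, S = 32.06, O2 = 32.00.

337.2 kg = 337200 g.
n(O2) = 337200 / 32.00 = 10538 mol.
Step 1 gives a 3:2 ratio of O2 to SO2, so n(SO2) = 7025.0 mol.
In step 2 the SO2:S ratio is 1:3, so n(S) = 21075 mol.
Mass of S = 21075 × 32.06 = 675660 g = 675.7 kg.

675.7 kg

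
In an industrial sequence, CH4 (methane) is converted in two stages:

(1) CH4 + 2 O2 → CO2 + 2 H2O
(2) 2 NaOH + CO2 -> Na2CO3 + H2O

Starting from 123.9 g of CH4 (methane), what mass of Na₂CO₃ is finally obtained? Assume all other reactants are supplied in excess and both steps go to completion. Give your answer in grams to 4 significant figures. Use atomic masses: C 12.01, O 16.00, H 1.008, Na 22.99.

M(CH4) = 12.01 + 4(1.008) = 16.042 g/mol.
M(Na2CO3) = 2(22.99) + 12.01 + 3(16.00) = 105.99 g/mol.
n(CH4) = 123.90 / 16.042 = 7.7235 mol.
Step 1 gives a 1:1 ratio of CH4 to CO2, so n(CO2) = 7.7235 mol.
In step 2 the CO2:Na2CO3 ratio is 1:1, so n(Na2CO3) = 7.7235 mol.
Mass of Na2CO3 = 7.7235 × 105.99 = 818.61 g.

818.6 g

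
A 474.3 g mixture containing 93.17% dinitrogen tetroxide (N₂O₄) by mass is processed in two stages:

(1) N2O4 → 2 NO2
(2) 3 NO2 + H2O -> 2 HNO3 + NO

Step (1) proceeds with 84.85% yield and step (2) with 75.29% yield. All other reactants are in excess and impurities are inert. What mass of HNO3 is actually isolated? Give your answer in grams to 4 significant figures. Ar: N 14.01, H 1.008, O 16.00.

Pure N2O4 = 474.3 × 0.9317 = 441.91 g.
M(N2O4) = 2(14.01) + 4(16.00) = 92.02 g/mol.
M(HNO3) = 1.008 + 14.01 + 3(16.00) = 63.018 g/mol.
n(N2O4) = 441.91 / 92.02 = 4.8023 mol.
Step 1 (N2O4:NO2 = 1:2): theoretical n(NO2) = 9.6045 mol; at 84.85% yield, n(NO2) = 8.1495 mol.
Step 2 (NO2:HNO3 = 3:2): theoretical n(HNO3) = 5.4330 mol, so theoretical mass = 5.4330 × 63.018 = 342.38 g.
At 75.29% yield, actual mass of HNO3 = 342.38 × 0.7529 = 257.77 g.

257.8 g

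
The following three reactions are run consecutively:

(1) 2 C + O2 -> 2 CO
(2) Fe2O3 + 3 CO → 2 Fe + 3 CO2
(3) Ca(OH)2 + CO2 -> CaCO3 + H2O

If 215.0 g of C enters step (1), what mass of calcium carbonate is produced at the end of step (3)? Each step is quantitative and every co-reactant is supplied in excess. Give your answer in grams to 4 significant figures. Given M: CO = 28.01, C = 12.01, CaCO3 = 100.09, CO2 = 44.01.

n(C) = 215.0 / 12.01 = 17.902 mol.
Reaction (1): C→CO ratio 2:2 ⇒ n(CO) = 17.902 mol.
Reaction (2): CO→CO2 ratio 3:3 ⇒ n(CO2) = 17.902 mol.
Reaction (3): CO2→CaCO3 ratio 1:1 ⇒ n(CaCO3) = 17.902 mol.
Mass of CaCO3 = 17.902 × 100.09 = 1791.8 g.

1792 g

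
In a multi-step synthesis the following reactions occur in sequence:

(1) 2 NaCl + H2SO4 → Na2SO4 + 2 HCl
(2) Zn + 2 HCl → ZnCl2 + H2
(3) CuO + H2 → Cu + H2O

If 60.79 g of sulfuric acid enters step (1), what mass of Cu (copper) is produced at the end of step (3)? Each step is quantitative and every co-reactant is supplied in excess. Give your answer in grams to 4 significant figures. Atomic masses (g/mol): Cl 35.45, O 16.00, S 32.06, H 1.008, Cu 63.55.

M(H2SO4) = 2(1.008) + 32.06 + 4(16.00) = 98.076 g/mol.
M(Cu) = 63.55 g/mol.
n(H2SO4) = 60.79 / 98.076 = 0.61983 mol.
Reaction (1): H2SO4→HCl ratio 1:2 ⇒ n(HCl) = 1.2397 mol.
Reaction (2): HCl→H2 ratio 2:1 ⇒ n(H2) = 0.61983 mol.
Reaction (3): H2→Cu ratio 1:1 ⇒ n(Cu) = 0.61983 mol.
Mass of Cu = 0.61983 × 63.55 = 39.390 g.

39.39 g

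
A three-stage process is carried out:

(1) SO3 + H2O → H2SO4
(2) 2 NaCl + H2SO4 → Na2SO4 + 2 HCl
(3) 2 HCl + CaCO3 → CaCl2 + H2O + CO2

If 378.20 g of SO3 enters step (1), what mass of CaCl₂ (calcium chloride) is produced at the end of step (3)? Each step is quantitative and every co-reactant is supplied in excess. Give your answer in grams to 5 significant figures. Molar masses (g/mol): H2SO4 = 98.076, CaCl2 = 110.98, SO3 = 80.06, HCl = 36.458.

524.26 g

n(SO3) = 378.20 / 80.06 = 4.72396 mol.
Reaction (1): SO3→H2SO4 ratio 1:1 ⇒ n(H2SO4) = 4.72396 mol.
Reaction (2): H2SO4→HCl ratio 1:2 ⇒ n(HCl) = 9.44791 mol.
Reaction (3): HCl→CaCl2 ratio 2:1 ⇒ n(CaCl2) = 4.72396 mol.
Mass of CaCl2 = 4.72396 × 110.98 = 524.265 g.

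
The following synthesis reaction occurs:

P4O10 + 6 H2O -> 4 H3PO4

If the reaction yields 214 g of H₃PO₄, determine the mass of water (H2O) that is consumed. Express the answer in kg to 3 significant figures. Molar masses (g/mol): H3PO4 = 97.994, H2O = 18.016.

0.0590 kg

n(H3PO4) = 214.0 g / 97.994 g/mol = 2.184 mol.
From the equation the H3PO4:H2O mole ratio is 4:6, so n(H2O) = 2.184 × 6/4 = 3.276 mol.
Mass of H2O = 3.276 mol × 18.016 g/mol = 59.02 g.
Converting to kg: 59.02 g = 0.0590 kg.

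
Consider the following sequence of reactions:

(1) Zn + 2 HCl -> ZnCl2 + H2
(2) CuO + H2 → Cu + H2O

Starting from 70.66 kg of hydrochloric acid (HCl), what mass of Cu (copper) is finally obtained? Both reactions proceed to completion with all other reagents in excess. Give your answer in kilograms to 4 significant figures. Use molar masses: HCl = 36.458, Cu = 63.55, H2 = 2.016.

61.58 kg

70.66 kg = 70660 g.
n(HCl) = 70660 / 36.458 = 1938.1 mol.
Step 1 gives a 2:1 ratio of HCl to H2, so n(H2) = 969.06 mol.
In step 2 the H2:Cu ratio is 1:1, so n(Cu) = 969.06 mol.
Mass of Cu = 969.06 × 63.55 = 61584 g = 61.58 kg.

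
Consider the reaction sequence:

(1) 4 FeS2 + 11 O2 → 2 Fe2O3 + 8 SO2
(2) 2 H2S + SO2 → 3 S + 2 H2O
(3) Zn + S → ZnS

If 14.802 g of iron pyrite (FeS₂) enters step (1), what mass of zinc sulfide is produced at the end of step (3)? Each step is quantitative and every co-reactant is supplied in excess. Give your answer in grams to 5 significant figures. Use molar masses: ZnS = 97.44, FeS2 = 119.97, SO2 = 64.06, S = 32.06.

72.133 g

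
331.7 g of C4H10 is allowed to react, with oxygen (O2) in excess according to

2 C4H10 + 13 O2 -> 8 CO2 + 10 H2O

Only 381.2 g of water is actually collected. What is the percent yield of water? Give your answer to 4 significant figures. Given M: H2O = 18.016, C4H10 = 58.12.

74.15 %

n(C4H10) = 331.70 g / 58.12 g/mol = 5.7072 mol.
From the equation the C4H10:H2O mole ratio is 2:10, so n(H2O) = 5.7072 × 10/2 = 28.536 mol.
Mass of H2O = 28.536 mol × 18.016 g/mol = 514.10 g.
This is the theoretical yield. Percent yield = 381.2 g / 514.10 g × 100% = 74.149%.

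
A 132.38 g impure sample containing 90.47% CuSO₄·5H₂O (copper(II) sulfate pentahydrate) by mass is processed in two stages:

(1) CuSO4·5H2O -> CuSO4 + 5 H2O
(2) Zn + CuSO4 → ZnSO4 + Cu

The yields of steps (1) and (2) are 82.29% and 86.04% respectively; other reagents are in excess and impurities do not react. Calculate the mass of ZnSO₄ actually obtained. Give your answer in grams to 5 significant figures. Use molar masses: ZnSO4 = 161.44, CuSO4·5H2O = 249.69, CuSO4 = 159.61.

Pure CuSO4·5H2O = 132.38 × 0.9047 = 119.764 g.
n(CuSO4·5H2O) = 119.764 / 249.69 = 0.479652 mol.
Step 1 (CuSO4·5H2O:CuSO4 = 1:1): theoretical n(CuSO4) = 0.479652 mol; at 82.29% yield, n(CuSO4) = 0.394705 mol.
Step 2 (CuSO4:ZnSO4 = 1:1): theoretical n(ZnSO4) = 0.394705 mol, so theoretical mass = 0.394705 × 161.44 = 63.7212 g.
At 86.04% yield, actual mass of ZnSO4 = 63.7212 × 0.8604 = 54.8257 g.

54.826 g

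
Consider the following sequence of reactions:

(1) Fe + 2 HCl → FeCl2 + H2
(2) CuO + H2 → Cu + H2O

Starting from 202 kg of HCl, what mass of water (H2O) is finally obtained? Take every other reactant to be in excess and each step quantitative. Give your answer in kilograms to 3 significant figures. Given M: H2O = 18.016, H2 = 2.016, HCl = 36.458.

202 kg = 202000 g.
n(HCl) = 202000 / 36.458 = 5541 mol.
Step 1 gives a 2:1 ratio of HCl to H2, so n(H2) = 2770 mol.
In step 2 the H2:H2O ratio is 1:1, so n(H2O) = 2770 mol.
Mass of H2O = 2770 × 18.016 = 49910 g = 49.9 kg.

49.9 kg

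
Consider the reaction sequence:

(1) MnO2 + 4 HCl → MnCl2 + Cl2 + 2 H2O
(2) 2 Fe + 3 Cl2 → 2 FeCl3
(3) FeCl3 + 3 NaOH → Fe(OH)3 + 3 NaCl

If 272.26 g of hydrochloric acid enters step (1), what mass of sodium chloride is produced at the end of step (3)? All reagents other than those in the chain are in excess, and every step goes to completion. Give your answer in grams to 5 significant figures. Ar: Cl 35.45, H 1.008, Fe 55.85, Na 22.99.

M(HCl) = 1.008 + 35.45 = 36.458 g/mol.
M(NaCl) = 22.99 + 35.45 = 58.44 g/mol.
n(HCl) = 272.26 / 36.458 = 7.46777 mol.
Reaction (1): HCl→Cl2 ratio 4:1 ⇒ n(Cl2) = 1.86694 mol.
Reaction (2): Cl2→FeCl3 ratio 3:2 ⇒ n(FeCl3) = 1.24463 mol.
Reaction (3): FeCl3→NaCl ratio 1:3 ⇒ n(NaCl) = 3.73389 mol.
Mass of NaCl = 3.73389 × 58.44 = 218.208 g.

218.21 g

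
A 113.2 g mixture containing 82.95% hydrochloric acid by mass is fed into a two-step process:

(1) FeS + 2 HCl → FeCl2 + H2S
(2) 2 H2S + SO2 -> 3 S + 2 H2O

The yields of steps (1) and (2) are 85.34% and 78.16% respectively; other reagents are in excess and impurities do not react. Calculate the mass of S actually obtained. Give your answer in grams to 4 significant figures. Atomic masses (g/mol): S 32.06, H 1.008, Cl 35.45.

41.31 g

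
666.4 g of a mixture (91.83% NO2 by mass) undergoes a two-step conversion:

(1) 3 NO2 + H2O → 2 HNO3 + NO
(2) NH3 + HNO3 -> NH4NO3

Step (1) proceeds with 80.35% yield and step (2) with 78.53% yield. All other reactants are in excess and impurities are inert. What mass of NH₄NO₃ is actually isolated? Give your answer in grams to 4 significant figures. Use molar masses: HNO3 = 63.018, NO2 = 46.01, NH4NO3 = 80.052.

Pure NO2 = 666.4 × 0.9183 = 611.96 g.
n(NO2) = 611.96 / 46.01 = 13.300 mol.
Step 1 (NO2:HNO3 = 3:2): theoretical n(HNO3) = 8.8670 mol; at 80.35% yield, n(HNO3) = 7.1246 mol.
Step 2 (HNO3:NH4NO3 = 1:1): theoretical n(NH4NO3) = 7.1246 mol, so theoretical mass = 7.1246 × 80.052 = 570.34 g.
At 78.53% yield, actual mass of NH4NO3 = 570.34 × 0.7853 = 447.89 g.

447.9 g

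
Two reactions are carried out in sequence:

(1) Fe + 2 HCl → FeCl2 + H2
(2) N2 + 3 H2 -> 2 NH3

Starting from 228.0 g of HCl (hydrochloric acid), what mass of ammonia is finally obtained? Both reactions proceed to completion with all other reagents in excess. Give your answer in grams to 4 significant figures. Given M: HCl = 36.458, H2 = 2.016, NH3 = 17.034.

n(HCl) = 228.00 / 36.458 = 6.2538 mol.
Step 1 gives a 2:1 ratio of HCl to H2, so n(H2) = 3.1269 mol.
In step 2 the H2:NH3 ratio is 3:2, so n(NH3) = 2.0846 mol.
Mass of NH3 = 2.0846 × 17.034 = 35.509 g.

35.51 g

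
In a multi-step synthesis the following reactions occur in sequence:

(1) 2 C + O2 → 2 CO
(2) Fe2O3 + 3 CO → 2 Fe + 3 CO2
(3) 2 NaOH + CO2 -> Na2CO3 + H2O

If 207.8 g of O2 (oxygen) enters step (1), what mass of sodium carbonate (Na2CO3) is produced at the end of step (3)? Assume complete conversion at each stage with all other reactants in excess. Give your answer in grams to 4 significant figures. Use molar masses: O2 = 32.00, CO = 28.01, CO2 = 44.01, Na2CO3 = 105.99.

1377 g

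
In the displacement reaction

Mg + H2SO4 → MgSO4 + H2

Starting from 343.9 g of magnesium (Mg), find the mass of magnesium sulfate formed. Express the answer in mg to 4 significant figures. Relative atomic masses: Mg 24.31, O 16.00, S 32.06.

1703000 mg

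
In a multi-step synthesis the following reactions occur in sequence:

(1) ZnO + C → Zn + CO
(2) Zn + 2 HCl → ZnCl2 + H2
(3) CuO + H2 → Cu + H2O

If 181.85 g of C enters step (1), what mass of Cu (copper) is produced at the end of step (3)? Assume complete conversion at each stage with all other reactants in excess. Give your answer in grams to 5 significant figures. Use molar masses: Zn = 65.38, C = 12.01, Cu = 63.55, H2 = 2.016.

n(C) = 181.85 / 12.01 = 15.1415 mol.
Reaction (1): C→Zn ratio 1:1 ⇒ n(Zn) = 15.1415 mol.
Reaction (2): Zn→H2 ratio 1:1 ⇒ n(H2) = 15.1415 mol.
Reaction (3): H2→Cu ratio 1:1 ⇒ n(Cu) = 15.1415 mol.
Mass of Cu = 15.1415 × 63.55 = 962.245 g.

962.25 g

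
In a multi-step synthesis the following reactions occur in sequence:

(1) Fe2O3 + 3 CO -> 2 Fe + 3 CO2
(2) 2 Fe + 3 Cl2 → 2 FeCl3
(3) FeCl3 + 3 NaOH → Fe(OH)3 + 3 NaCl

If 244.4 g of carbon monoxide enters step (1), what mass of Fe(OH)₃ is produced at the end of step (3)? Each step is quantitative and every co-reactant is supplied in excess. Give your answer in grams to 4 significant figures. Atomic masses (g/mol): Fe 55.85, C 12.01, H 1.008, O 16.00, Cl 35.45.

621.7 g

M(CO) = 12.01 + 16.00 = 28.01 g/mol.
M(Fe(OH)3) = 55.85 + 3(16.00) + 3(1.008) = 106.874 g/mol.
n(CO) = 244.4 / 28.01 = 8.7255 mol.
Reaction (1): CO→Fe ratio 3:2 ⇒ n(Fe) = 5.8170 mol.
Reaction (2): Fe→FeCl3 ratio 2:2 ⇒ n(FeCl3) = 5.8170 mol.
Reaction (3): FeCl3→Fe(OH)3 ratio 1:1 ⇒ n(Fe(OH)3) = 5.8170 mol.
Mass of Fe(OH)3 = 5.8170 × 106.874 = 621.68 g.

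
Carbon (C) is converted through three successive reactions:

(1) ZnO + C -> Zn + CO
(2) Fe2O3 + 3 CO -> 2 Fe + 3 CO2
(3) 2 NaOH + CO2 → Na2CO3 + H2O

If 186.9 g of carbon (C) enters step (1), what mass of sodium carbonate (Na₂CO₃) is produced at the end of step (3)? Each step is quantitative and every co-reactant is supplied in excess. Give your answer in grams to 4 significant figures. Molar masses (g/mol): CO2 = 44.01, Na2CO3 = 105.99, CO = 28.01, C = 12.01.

n(C) = 186.9 / 12.01 = 15.562 mol.
Reaction (1): C→CO ratio 1:1 ⇒ n(CO) = 15.562 mol.
Reaction (2): CO→CO2 ratio 3:3 ⇒ n(CO2) = 15.562 mol.
Reaction (3): CO2→Na2CO3 ratio 1:1 ⇒ n(Na2CO3) = 15.562 mol.
Mass of Na2CO3 = 15.562 × 105.99 = 1649.4 g.

1649 g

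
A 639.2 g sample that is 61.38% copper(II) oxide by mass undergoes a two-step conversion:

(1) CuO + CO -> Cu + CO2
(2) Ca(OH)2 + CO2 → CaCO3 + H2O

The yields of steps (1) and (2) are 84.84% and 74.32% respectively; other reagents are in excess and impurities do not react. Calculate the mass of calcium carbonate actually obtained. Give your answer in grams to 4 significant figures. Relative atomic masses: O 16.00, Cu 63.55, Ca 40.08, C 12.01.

Pure CuO = 639.2 × 0.6138 = 392.34 g.
M(CuO) = 63.55 + 16.00 = 79.55 g/mol.
M(CaCO3) = 40.08 + 12.01 + 3(16.00) = 100.09 g/mol.
n(CuO) = 392.34 / 79.55 = 4.9320 mol.
Step 1 (CuO:CO2 = 1:1): theoretical n(CO2) = 4.9320 mol; at 84.84% yield, n(CO2) = 4.1843 mol.
Step 2 (CO2:CaCO3 = 1:1): theoretical n(CaCO3) = 4.1843 mol, so theoretical mass = 4.1843 × 100.09 = 418.81 g.
At 74.32% yield, actual mass of CaCO3 = 418.81 × 0.7432 = 311.26 g.

311.3 g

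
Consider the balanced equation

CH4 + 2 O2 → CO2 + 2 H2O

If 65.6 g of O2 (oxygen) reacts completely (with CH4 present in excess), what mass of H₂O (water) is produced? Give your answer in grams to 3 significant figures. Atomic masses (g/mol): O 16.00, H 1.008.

M(O2) = 2(16.00) = 32.00 g/mol.
M(H2O) = 2(1.008) + 16.00 = 18.016 g/mol.
n(O2) = 65.60 g / 32.00 g/mol = 2.050 mol.
From the equation the O2:H2O mole ratio is 2:2, so n(H2O) = 2.050 × 2/2 = 2.050 mol.
Mass of H2O = 2.050 mol × 18.016 g/mol = 36.93 g.

36.9 g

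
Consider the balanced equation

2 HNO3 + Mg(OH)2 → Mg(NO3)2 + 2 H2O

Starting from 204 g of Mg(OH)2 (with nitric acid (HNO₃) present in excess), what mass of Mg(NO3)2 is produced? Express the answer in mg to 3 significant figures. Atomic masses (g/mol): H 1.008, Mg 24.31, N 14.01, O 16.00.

519000 mg

M(Mg(OH)2) = 24.31 + 2(16.00) + 2(1.008) = 58.326 g/mol.
M(Mg(NO3)2) = 24.31 + 2(14.01) + 6(16.00) = 148.33 g/mol.
n(Mg(OH)2) = 204.0 g / 58.326 g/mol = 3.498 mol.
From the equation the Mg(OH)2:Mg(NO3)2 mole ratio is 1:1, so n(Mg(NO3)2) = 3.498 × 1/1 = 3.498 mol.
Mass of Mg(NO3)2 = 3.498 mol × 148.33 g/mol = 518.8 g.
Converting to mg: 518.8 g = 519000 mg.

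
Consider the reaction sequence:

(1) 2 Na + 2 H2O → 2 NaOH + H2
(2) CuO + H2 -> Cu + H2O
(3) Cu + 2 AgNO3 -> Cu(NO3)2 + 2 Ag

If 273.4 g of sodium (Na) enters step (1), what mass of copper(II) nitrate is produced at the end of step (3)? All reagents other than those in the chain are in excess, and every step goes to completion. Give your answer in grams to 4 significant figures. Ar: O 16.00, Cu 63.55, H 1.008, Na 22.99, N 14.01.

M(Na) = 22.99 g/mol.
M(Cu(NO3)2) = 63.55 + 2(14.01) + 6(16.00) = 187.57 g/mol.
n(Na) = 273.4 / 22.99 = 11.892 mol.
Reaction (1): Na→H2 ratio 2:1 ⇒ n(H2) = 5.9461 mol.
Reaction (2): H2→Cu ratio 1:1 ⇒ n(Cu) = 5.9461 mol.
Reaction (3): Cu→Cu(NO3)2 ratio 1:1 ⇒ n(Cu(NO3)2) = 5.9461 mol.
Mass of Cu(NO3)2 = 5.9461 × 187.57 = 1115.3 g.

1115 g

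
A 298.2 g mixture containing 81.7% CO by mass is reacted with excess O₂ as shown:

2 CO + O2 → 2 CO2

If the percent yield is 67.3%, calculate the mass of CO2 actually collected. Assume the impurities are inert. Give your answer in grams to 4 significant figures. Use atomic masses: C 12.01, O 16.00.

Pure CO available = 298.2 g × 0.817 = 243.63 g.
M(CO) = 12.01 + 16.00 = 28.01 g/mol.
M(CO2) = 12.01 + 2(16.00) = 44.01 g/mol.
n(CO) = 243.63 g / 28.01 g/mol = 8.6979 mol.
From the equation the CO:CO2 mole ratio is 2:2, so n(CO2) = 8.6979 × 2/2 = 8.6979 mol.
Mass of CO2 = 8.6979 mol × 44.01 g/mol = 382.80 g.
Actual mass collected = 382.80 g × 0.673 = 257.62 g.

257.6 g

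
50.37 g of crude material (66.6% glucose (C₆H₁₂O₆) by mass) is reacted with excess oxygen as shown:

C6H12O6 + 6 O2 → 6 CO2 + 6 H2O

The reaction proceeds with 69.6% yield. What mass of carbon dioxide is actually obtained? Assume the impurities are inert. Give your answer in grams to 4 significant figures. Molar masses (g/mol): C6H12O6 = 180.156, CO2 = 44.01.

Pure C6H12O6 available = 50.37 g × 0.666 = 33.546 g.
n(C6H12O6) = 33.546 g / 180.156 g/mol = 0.18621 mol.
From the equation the C6H12O6:CO2 mole ratio is 1:6, so n(CO2) = 0.18621 × 6/1 = 1.1172 mol.
Mass of CO2 = 1.1172 mol × 44.01 g/mol = 49.170 g.
Actual mass collected = 49.170 g × 0.696 = 34.222 g.

34.22 g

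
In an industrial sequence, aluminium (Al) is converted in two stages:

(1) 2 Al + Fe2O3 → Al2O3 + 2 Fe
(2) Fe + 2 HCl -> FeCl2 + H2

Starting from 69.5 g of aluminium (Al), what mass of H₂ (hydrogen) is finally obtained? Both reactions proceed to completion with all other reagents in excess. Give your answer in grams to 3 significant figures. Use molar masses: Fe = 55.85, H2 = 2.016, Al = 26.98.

n(Al) = 69.50 / 26.98 = 2.576 mol.
Step 1 gives a 2:2 ratio of Al to Fe, so n(Fe) = 2.576 mol.
In step 2 the Fe:H2 ratio is 1:1, so n(H2) = 2.576 mol.
Mass of H2 = 2.576 × 2.016 = 5.193 g.

5.19 g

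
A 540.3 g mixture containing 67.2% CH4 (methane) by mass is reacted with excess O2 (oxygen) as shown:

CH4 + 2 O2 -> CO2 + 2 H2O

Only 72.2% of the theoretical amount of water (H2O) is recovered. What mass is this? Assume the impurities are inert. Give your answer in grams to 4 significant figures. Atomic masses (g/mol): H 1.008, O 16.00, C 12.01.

Pure CH4 available = 540.3 g × 0.672 = 363.08 g.
M(CH4) = 12.01 + 4(1.008) = 16.042 g/mol.
M(H2O) = 2(1.008) + 16.00 = 18.016 g/mol.
n(CH4) = 363.08 g / 16.042 g/mol = 22.633 mol.
From the equation the CH4:H2O mole ratio is 1:2, so n(H2O) = 22.633 × 2/1 = 45.266 mol.
Mass of H2O = 45.266 mol × 18.016 g/mol = 815.52 g.
Actual mass collected = 815.52 g × 0.722 = 588.80 g.

588.8 g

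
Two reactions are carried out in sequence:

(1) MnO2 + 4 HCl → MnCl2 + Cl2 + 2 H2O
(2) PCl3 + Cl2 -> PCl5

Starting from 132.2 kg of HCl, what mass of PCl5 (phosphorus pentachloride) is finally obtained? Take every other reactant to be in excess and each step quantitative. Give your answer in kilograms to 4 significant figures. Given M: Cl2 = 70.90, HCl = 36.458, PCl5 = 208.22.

132.2 kg = 132200 g.
n(HCl) = 132200 / 36.458 = 3626.1 mol.
Step 1 gives a 4:1 ratio of HCl to Cl2, so n(Cl2) = 906.52 mol.
In step 2 the Cl2:PCl5 ratio is 1:1, so n(PCl5) = 906.52 mol.
Mass of PCl5 = 906.52 × 208.22 = 188760 g = 188.8 kg.

188.8 kg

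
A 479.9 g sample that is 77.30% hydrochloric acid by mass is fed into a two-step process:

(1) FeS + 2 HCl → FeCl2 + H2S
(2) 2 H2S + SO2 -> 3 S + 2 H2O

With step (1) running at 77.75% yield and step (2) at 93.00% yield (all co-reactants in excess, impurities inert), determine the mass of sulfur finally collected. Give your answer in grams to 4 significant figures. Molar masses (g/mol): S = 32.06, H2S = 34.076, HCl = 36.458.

176.9 g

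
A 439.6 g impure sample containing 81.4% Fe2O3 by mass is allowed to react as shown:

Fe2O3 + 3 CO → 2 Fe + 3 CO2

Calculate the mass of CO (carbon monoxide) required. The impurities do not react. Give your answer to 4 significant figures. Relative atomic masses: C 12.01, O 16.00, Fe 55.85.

188.3 g

Mass of pure Fe2O3 = 439.6 g × 0.814 = 357.83 g.
M(Fe2O3) = 2(55.85) + 3(16.00) = 159.70 g/mol.
M(CO) = 12.01 + 16.00 = 28.01 g/mol.
n(Fe2O3) = 357.83 g / 159.70 g/mol = 2.2407 mol.
From the equation the Fe2O3:CO mole ratio is 1:3, so n(CO) = 2.2407 × 3/1 = 6.7220 mol.
Mass of CO = 6.7220 mol × 28.01 g/mol = 188.28 g.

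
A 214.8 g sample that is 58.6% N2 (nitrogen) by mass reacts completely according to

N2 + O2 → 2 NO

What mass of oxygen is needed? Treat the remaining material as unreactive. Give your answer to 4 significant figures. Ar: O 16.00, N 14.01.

Mass of pure N2 = 214.8 g × 0.586 = 125.87 g.
M(N2) = 2(14.01) = 28.02 g/mol.
M(O2) = 2(16.00) = 32.00 g/mol.
n(N2) = 125.87 g / 28.02 g/mol = 4.4922 mol.
From the equation the N2:O2 mole ratio is 1:1, so n(O2) = 4.4922 × 1/1 = 4.4922 mol.
Mass of O2 = 4.4922 mol × 32.00 g/mol = 143.75 g.

143.8 g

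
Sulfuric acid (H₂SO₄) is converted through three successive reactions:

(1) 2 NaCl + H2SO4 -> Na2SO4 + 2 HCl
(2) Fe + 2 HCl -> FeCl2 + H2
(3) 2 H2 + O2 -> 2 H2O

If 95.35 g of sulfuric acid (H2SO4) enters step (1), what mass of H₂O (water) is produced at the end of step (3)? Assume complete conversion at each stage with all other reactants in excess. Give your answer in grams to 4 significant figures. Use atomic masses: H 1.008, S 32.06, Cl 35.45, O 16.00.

M(H2SO4) = 2(1.008) + 32.06 + 4(16.00) = 98.076 g/mol.
M(H2O) = 2(1.008) + 16.00 = 18.016 g/mol.
n(H2SO4) = 95.35 / 98.076 = 0.97221 mol.
Reaction (1): H2SO4→HCl ratio 1:2 ⇒ n(HCl) = 1.9444 mol.
Reaction (2): HCl→H2 ratio 2:1 ⇒ n(H2) = 0.97221 mol.
Reaction (3): H2→H2O ratio 2:2 ⇒ n(H2O) = 0.97221 mol.
Mass of H2O = 0.97221 × 18.016 = 17.515 g.

17.52 g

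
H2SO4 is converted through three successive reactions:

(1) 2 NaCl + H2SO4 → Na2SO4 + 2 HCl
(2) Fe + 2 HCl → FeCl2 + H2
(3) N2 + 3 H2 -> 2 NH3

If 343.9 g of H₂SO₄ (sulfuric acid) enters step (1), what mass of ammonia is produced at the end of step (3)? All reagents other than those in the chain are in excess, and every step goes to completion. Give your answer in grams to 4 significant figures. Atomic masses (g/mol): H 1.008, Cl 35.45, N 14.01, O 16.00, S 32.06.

M(H2SO4) = 2(1.008) + 32.06 + 4(16.00) = 98.076 g/mol.
M(NH3) = 14.01 + 3(1.008) = 17.034 g/mol.
n(H2SO4) = 343.9 / 98.076 = 3.5065 mol.
Reaction (1): H2SO4→HCl ratio 1:2 ⇒ n(HCl) = 7.0129 mol.
Reaction (2): HCl→H2 ratio 2:1 ⇒ n(H2) = 3.5065 mol.
Reaction (3): H2→NH3 ratio 3:2 ⇒ n(NH3) = 2.3376 mol.
Mass of NH3 = 2.3376 × 17.034 = 39.819 g.

39.82 g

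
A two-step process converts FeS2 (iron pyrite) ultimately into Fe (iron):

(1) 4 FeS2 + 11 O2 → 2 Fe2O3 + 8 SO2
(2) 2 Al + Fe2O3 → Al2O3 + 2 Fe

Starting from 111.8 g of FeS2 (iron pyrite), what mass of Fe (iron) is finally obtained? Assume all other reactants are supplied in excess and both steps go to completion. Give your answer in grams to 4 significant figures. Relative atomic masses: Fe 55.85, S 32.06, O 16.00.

52.05 g

M(FeS2) = 55.85 + 2(32.06) = 119.97 g/mol.
M(Fe) = 55.85 g/mol.
n(FeS2) = 111.80 / 119.97 = 0.93190 mol.
Step 1 gives a 4:2 ratio of FeS2 to Fe2O3, so n(Fe2O3) = 0.46595 mol.
In step 2 the Fe2O3:Fe ratio is 1:2, so n(Fe) = 0.93190 mol.
Mass of Fe = 0.93190 × 55.85 = 52.047 g.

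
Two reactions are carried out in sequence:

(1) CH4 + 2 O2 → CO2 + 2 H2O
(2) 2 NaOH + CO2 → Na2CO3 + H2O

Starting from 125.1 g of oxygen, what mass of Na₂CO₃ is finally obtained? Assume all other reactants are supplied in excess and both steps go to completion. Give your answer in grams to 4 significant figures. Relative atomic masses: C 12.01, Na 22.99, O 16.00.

207.2 g

M(O2) = 2(16.00) = 32.00 g/mol.
M(Na2CO3) = 2(22.99) + 12.01 + 3(16.00) = 105.99 g/mol.
n(O2) = 125.10 / 32.00 = 3.9094 mol.
Step 1 gives a 2:1 ratio of O2 to CO2, so n(CO2) = 1.9547 mol.
In step 2 the CO2:Na2CO3 ratio is 1:1, so n(Na2CO3) = 1.9547 mol.
Mass of Na2CO3 = 1.9547 × 105.99 = 207.18 g.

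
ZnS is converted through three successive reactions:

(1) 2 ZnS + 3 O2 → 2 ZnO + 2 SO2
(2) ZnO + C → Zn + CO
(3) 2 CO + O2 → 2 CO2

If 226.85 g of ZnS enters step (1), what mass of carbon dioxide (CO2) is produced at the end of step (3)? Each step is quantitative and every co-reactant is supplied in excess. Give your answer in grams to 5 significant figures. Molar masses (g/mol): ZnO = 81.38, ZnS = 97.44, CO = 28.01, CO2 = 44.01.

102.46 g

n(ZnS) = 226.85 / 97.44 = 2.32810 mol.
Reaction (1): ZnS→ZnO ratio 2:2 ⇒ n(ZnO) = 2.32810 mol.
Reaction (2): ZnO→CO ratio 1:1 ⇒ n(CO) = 2.32810 mol.
Reaction (3): CO→CO2 ratio 2:2 ⇒ n(CO2) = 2.32810 mol.
Mass of CO2 = 2.32810 × 44.01 = 102.460 g.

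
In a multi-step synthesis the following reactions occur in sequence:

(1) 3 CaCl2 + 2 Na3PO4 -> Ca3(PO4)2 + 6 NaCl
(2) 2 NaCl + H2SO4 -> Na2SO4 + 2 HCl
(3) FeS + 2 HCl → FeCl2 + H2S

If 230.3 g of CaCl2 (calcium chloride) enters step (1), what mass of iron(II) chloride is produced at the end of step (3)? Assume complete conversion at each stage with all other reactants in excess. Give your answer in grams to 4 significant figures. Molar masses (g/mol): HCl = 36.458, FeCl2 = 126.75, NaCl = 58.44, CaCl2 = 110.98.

n(CaCl2) = 230.3 / 110.98 = 2.0751 mol.
Reaction (1): CaCl2→NaCl ratio 3:6 ⇒ n(NaCl) = 4.1503 mol.
Reaction (2): NaCl→HCl ratio 2:2 ⇒ n(HCl) = 4.1503 mol.
Reaction (3): HCl→FeCl2 ratio 2:1 ⇒ n(FeCl2) = 2.0751 mol.
Mass of FeCl2 = 2.0751 × 126.75 = 263.03 g.

263.0 g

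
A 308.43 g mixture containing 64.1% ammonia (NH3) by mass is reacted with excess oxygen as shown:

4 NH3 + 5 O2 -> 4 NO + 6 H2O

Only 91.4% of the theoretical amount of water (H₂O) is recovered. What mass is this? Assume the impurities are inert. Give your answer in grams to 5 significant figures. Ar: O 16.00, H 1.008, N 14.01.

286.68 g

Pure NH3 available = 308.43 g × 0.641 = 197.704 g.
M(NH3) = 14.01 + 3(1.008) = 17.034 g/mol.
M(H2O) = 2(1.008) + 16.00 = 18.016 g/mol.
n(NH3) = 197.704 g / 17.034 g/mol = 11.6064 mol.
From the equation the NH3:H2O mole ratio is 4:6, so n(H2O) = 11.6064 × 6/4 = 17.4096 mol.
Mass of H2O = 17.4096 mol × 18.016 g/mol = 313.652 g.
Actual mass collected = 313.652 g × 0.914 = 286.678 g.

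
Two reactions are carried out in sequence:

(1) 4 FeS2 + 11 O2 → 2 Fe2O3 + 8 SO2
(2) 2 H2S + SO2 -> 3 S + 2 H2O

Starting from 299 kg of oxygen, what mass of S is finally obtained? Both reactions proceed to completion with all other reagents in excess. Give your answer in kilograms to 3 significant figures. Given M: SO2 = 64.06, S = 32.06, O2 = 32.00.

654 kg

299 kg = 299000 g.
n(O2) = 299000 / 32.00 = 9344 mol.
Step 1 gives a 11:8 ratio of O2 to SO2, so n(SO2) = 6795 mol.
In step 2 the SO2:S ratio is 1:3, so n(S) = 20390 mol.
Mass of S = 20390 × 32.06 = 653600 g = 654 kg.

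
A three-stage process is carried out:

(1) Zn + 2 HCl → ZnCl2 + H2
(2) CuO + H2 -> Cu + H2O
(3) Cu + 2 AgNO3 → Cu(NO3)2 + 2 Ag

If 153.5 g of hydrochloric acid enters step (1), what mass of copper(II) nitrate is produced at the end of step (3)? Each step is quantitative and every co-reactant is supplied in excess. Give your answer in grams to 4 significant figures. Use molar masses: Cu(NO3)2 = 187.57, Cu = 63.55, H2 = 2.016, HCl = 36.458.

394.9 g

n(HCl) = 153.5 / 36.458 = 4.2103 mol.
Reaction (1): HCl→H2 ratio 2:1 ⇒ n(H2) = 2.1052 mol.
Reaction (2): H2→Cu ratio 1:1 ⇒ n(Cu) = 2.1052 mol.
Reaction (3): Cu→Cu(NO3)2 ratio 1:1 ⇒ n(Cu(NO3)2) = 2.1052 mol.
Mass of Cu(NO3)2 = 2.1052 × 187.57 = 394.87 g.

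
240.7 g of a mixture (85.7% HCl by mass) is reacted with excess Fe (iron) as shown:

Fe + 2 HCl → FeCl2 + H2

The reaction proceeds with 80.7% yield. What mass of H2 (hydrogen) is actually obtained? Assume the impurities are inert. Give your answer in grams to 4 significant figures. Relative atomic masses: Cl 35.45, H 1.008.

4.603 g

Pure HCl available = 240.7 g × 0.857 = 206.28 g.
M(HCl) = 1.008 + 35.45 = 36.458 g/mol.
M(H2) = 2(1.008) = 2.016 g/mol.
n(HCl) = 206.28 g / 36.458 g/mol = 5.6580 mol.
From the equation the HCl:H2 mole ratio is 2:1, so n(H2) = 5.6580 × 1/2 = 2.8290 mol.
Mass of H2 = 2.8290 mol × 2.016 g/mol = 5.7033 g.
Actual mass collected = 5.7033 g × 0.807 = 4.6025 g.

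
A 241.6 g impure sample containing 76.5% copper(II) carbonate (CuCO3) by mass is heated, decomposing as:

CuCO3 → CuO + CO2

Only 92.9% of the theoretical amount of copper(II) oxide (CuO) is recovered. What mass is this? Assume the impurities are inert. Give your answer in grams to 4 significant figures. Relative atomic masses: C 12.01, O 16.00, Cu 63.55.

110.5 g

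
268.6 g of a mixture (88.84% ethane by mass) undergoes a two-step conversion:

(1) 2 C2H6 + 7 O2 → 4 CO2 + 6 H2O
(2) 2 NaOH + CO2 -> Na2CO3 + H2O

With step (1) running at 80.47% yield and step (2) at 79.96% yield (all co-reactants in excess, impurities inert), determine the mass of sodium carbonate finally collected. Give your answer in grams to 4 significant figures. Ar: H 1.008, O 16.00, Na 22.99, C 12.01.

Pure C2H6 = 268.6 × 0.8884 = 238.62 g.
M(C2H6) = 2(12.01) + 6(1.008) = 30.068 g/mol.
M(Na2CO3) = 2(22.99) + 12.01 + 3(16.00) = 105.99 g/mol.
n(C2H6) = 238.62 / 30.068 = 7.9362 mol.
Step 1 (C2H6:CO2 = 2:4): theoretical n(CO2) = 15.872 mol; at 80.47% yield, n(CO2) = 12.772 mol.
Step 2 (CO2:Na2CO3 = 1:1): theoretical n(Na2CO3) = 12.772 mol, so theoretical mass = 12.772 × 105.99 = 1353.8 g.
At 79.96% yield, actual mass of Na2CO3 = 1353.8 × 0.7996 = 1082.5 g.

1082 g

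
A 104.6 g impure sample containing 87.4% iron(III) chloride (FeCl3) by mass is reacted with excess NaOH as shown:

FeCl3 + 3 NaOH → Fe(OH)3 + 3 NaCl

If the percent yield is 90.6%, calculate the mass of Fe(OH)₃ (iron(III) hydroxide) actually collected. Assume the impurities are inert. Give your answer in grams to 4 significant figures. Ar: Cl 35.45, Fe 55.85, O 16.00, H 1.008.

54.57 g

Pure FeCl3 available = 104.6 g × 0.874 = 91.420 g.
M(FeCl3) = 55.85 + 3(35.45) = 162.20 g/mol.
M(Fe(OH)3) = 55.85 + 3(16.00) + 3(1.008) = 106.874 g/mol.
n(FeCl3) = 91.420 g / 162.20 g/mol = 0.56363 mol.
From the equation the FeCl3:Fe(OH)3 mole ratio is 1:1, so n(Fe(OH)3) = 0.56363 × 1/1 = 0.56363 mol.
Mass of Fe(OH)3 = 0.56363 mol × 106.874 g/mol = 60.237 g.
Actual mass collected = 60.237 g × 0.906 = 54.575 g.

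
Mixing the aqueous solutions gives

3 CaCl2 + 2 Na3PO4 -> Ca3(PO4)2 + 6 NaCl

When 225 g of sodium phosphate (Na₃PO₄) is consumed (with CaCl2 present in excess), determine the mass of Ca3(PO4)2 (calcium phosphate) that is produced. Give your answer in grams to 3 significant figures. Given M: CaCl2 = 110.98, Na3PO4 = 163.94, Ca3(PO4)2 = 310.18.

213 g

n(Na3PO4) = 225.0 g / 163.94 g/mol = 1.372 mol.
From the equation the Na3PO4:Ca3(PO4)2 mole ratio is 2:1, so n(Ca3(PO4)2) = 1.372 × 1/2 = 0.6862 mol.
Mass of Ca3(PO4)2 = 0.6862 mol × 310.18 g/mol = 212.9 g.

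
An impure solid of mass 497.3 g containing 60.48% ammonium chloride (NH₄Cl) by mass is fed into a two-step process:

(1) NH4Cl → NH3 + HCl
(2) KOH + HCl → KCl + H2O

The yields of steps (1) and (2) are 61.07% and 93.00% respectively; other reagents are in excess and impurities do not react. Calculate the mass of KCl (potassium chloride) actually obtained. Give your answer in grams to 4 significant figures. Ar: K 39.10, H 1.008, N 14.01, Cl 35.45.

238.1 g

Pure NH4Cl = 497.3 × 0.6048 = 300.77 g.
M(NH4Cl) = 14.01 + 4(1.008) + 35.45 = 53.492 g/mol.
M(KCl) = 39.10 + 35.45 = 74.55 g/mol.
n(NH4Cl) = 300.77 / 53.492 = 5.6227 mol.
Step 1 (NH4Cl:HCl = 1:1): theoretical n(HCl) = 5.6227 mol; at 61.07% yield, n(HCl) = 3.4338 mol.
Step 2 (HCl:KCl = 1:1): theoretical n(KCl) = 3.4338 mol, so theoretical mass = 3.4338 × 74.55 = 255.99 g.
At 93.00% yield, actual mass of KCl = 255.99 × 0.9300 = 238.07 g.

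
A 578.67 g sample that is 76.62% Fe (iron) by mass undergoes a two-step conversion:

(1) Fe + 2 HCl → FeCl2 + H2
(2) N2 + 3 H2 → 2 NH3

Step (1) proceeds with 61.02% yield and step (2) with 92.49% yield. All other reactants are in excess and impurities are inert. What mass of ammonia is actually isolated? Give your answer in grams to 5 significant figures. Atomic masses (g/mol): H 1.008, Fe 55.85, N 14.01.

Pure Fe = 578.67 × 0.7662 = 443.377 g.
M(Fe) = 55.85 g/mol.
M(NH3) = 14.01 + 3(1.008) = 17.034 g/mol.
n(Fe) = 443.377 / 55.85 = 7.93871 mol.
Step 1 (Fe:H2 = 1:1): theoretical n(H2) = 7.93871 mol; at 61.02% yield, n(H2) = 4.84420 mol.
Step 2 (H2:NH3 = 3:2): theoretical n(NH3) = 3.22947 mol, so theoretical mass = 3.22947 × 17.034 = 55.0107 g.
At 92.49% yield, actual mass of NH3 = 55.0107 × 0.9249 = 50.8794 g.

50.879 g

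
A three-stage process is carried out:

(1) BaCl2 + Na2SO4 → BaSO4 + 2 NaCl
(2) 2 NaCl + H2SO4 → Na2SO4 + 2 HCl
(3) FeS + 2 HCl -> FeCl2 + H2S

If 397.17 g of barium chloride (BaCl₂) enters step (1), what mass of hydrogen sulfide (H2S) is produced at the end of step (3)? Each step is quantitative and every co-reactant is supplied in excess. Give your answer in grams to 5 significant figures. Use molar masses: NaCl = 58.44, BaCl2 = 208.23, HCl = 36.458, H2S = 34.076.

n(BaCl2) = 397.17 / 208.23 = 1.90736 mol.
Reaction (1): BaCl2→NaCl ratio 1:2 ⇒ n(NaCl) = 3.81472 mol.
Reaction (2): NaCl→HCl ratio 2:2 ⇒ n(HCl) = 3.81472 mol.
Reaction (3): HCl→H2S ratio 2:1 ⇒ n(H2S) = 1.90736 mol.
Mass of H2S = 1.90736 × 34.076 = 64.9953 g.

64.995 g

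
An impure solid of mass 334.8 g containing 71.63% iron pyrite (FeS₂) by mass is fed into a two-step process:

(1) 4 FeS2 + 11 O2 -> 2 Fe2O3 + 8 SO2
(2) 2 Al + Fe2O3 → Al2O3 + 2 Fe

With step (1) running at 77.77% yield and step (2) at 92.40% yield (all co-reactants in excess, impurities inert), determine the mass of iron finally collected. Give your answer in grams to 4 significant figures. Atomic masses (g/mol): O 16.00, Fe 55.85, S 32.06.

Pure FeS2 = 334.8 × 0.7163 = 239.82 g.
M(FeS2) = 55.85 + 2(32.06) = 119.97 g/mol.
M(Fe) = 55.85 g/mol.
n(FeS2) = 239.82 / 119.97 = 1.9990 mol.
Step 1 (FeS2:Fe2O3 = 4:2): theoretical n(Fe2O3) = 0.99949 mol; at 77.77% yield, n(Fe2O3) = 0.77730 mol.
Step 2 (Fe2O3:Fe = 1:2): theoretical n(Fe) = 1.5546 mol, so theoretical mass = 1.5546 × 55.85 = 86.825 g.
At 92.40% yield, actual mass of Fe = 86.825 × 0.9240 = 80.226 g.

80.23 g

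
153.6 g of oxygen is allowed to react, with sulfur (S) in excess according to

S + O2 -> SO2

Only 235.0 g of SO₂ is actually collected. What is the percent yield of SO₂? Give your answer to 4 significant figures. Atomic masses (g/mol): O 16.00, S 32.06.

76.43 %

M(O2) = 2(16.00) = 32.00 g/mol.
M(SO2) = 32.06 + 2(16.00) = 64.06 g/mol.
n(O2) = 153.60 g / 32.00 g/mol = 4.8000 mol.
From the equation the O2:SO2 mole ratio is 1:1, so n(SO2) = 4.8000 × 1/1 = 4.8000 mol.
Mass of SO2 = 4.8000 mol × 64.06 g/mol = 307.49 g.
This is the theoretical yield. Percent yield = 235.0 g / 307.49 g × 100% = 76.426%.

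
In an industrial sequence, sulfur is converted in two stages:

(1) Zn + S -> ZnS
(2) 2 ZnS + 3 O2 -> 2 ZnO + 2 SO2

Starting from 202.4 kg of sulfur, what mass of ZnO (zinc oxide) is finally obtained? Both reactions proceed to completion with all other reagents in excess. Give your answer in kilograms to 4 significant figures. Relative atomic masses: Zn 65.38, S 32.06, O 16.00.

513.8 kg

M(S) = 32.06 g/mol.
M(ZnO) = 65.38 + 16.00 = 81.38 g/mol.
202.4 kg = 202400 g.
n(S) = 202400 / 32.06 = 6313.2 mol.
Step 1 gives a 1:1 ratio of S to ZnS, so n(ZnS) = 6313.2 mol.
In step 2 the ZnS:ZnO ratio is 2:2, so n(ZnO) = 6313.2 mol.
Mass of ZnO = 6313.2 × 81.38 = 513770 g = 513.8 kg.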